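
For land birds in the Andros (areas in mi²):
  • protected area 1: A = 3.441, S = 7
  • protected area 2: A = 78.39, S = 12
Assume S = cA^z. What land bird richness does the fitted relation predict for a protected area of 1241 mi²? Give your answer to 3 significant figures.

19.3

z = ln(12/7) / ln(78.39/3.441) = 0.5390 / 3.1259 = 0.1724
c = 7 / 3.441^0.1724 = 7 / 1.237 = 5.657
S₃ = 5.657 × 1241^0.1724 = 5.657 × 3.415 ≈ 19.32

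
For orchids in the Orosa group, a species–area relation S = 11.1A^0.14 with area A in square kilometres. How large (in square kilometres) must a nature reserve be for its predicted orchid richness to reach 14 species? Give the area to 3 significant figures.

14 = 11.1 × A^0.14  ⇒  A^0.14 = 14/11.1 = 1.261
ln A = ln(1.261) / 0.14 = 0.2321 / 0.14 = 1.6579
A = e^1.6579 ≈ 5.249 square kilometres

5.25 square kilometres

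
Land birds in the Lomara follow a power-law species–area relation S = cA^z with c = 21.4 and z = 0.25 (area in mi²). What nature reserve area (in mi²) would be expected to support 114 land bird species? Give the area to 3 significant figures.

805 mi²

114 = 21.4 × A^0.25  ⇒  A^0.25 = 114/21.4 = 5.327
ln A = ln(5.327) / 0.25 = 1.6728 / 0.25 = 6.6912
A = e^6.6912 ≈ 805.3 mi²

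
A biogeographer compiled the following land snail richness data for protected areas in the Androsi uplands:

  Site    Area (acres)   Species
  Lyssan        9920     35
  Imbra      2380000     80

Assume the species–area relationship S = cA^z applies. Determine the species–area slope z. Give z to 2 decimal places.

Taking logs: ln S = ln c + z ln A, so z = (ln S₂ − ln S₁)/(ln A₂ − ln A₁).
z = ln(80/35) / ln(2380000/9920) = ln(2.286) / ln(239.9) = 0.8267 / 5.4803 = 0.1508

0.15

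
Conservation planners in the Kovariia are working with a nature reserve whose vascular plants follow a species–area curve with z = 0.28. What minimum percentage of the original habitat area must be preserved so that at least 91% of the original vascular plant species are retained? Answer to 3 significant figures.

71.4%

Need (A_new/A_old)^0.28 = 0.91, so A_new/A_old = 0.91^(1/0.28) = 0.91^3.571
ln(A_new/A_old) = ln 0.91 / 0.28 = -0.0943 / 0.28 = -0.3368
A_new/A_old = e^-0.3368 ≈ 0.714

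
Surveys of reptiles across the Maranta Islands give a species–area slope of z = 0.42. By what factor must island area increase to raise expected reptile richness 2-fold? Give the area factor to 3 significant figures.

(A₂/A₁)^0.42 = 2, so A₂/A₁ = 2^(1/0.42) = 2^2.381
ln(A₂/A₁) = ln 2 / 0.42 = 0.6931 / 0.42 = 1.6504
A₂/A₁ = e^1.6504 ≈ 5.209

5.21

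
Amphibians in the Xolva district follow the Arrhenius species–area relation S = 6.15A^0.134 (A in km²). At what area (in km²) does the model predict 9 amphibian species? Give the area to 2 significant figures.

17 km²

9 = 6.15 × A^0.134  ⇒  A^0.134 = 9/6.15 = 1.463
ln A = ln(1.463) / 0.134 = 0.3808 / 0.134 = 2.8416
A = e^2.8416 ≈ 17.14 km²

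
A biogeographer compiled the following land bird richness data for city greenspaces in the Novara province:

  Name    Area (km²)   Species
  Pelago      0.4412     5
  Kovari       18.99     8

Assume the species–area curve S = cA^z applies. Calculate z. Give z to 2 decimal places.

0.12

Taking logs: ln S = ln c + z ln A, so z = (ln S₂ − ln S₁)/(ln A₂ − ln A₁).
z = ln(8/5) / ln(18.99/0.4412) = ln(1.6) / ln(43.04) = 0.4700 / 3.7622 = 0.1249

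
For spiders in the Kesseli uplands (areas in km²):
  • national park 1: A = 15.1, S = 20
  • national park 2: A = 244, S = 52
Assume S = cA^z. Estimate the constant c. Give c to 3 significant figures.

z = ln(S₂/S₁) / ln(A₂/A₁) = ln(52/20) / ln(244/15.1) = 0.9555 / 2.7825 = 0.3434
c = S₁ / A₁^z = 20 / 15.1^0.3434 = 20 / 2.54 = 7.873

7.87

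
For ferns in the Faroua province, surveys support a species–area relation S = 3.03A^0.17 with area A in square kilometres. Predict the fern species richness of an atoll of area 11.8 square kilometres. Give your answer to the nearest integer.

S = 3.03 × 11.8^0.17
ln S = ln 3.03 + 0.17 × ln 11.8 = 1.1086 + 0.17 × 2.4681 = 1.5281
S = e^1.5281 ≈ 4.61

5 species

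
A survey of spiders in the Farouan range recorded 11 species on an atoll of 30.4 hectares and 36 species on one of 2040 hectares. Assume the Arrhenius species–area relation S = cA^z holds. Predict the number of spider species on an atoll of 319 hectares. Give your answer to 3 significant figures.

z = ln(36/11) / ln(2040/30.4) = 1.1856 / 4.2063 = 0.2819
c = 11 / 30.4^0.2819 = 11 / 2.618 = 4.202
S₃ = 4.202 × 319^0.2819 = 4.202 × 5.079 ≈ 21.34

21.3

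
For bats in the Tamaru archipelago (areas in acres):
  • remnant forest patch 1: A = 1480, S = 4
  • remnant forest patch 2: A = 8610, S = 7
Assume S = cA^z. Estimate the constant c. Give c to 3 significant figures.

z = ln(S₂/S₁) / ln(A₂/A₁) = ln(7/4) / ln(8610/1480) = 0.5596 / 1.7609 = 0.3178
c = S₁ / A₁^z = 4 / 1480^0.3178 = 4 / 10.17 = 0.3931

0.393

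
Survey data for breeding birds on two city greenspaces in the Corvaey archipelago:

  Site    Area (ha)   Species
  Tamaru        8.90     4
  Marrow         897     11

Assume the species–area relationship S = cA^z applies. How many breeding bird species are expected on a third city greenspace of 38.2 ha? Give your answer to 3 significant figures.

z = ln(11/4) / ln(897/8.9) = 1.0116 / 4.6130 = 0.2193
c = 4 / 8.9^0.2193 = 4 / 1.615 = 2.477
S₃ = 2.477 × 38.2^0.2193 = 2.477 × 2.223 ≈ 5.506

5.51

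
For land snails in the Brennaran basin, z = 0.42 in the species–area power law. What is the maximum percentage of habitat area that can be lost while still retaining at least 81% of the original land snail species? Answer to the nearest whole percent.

39%

Need (A_new/A_old)^0.42 = 0.81, so A_new/A_old = 0.81^(1/0.42) = 0.81^2.381
ln(A_new/A_old) = ln 0.81 / 0.42 = -0.2107 / 0.42 = -0.5017
A_new/A_old = e^-0.5017 ≈ 0.6055
Fraction that can be lost = 1 − 0.6055 = 0.3945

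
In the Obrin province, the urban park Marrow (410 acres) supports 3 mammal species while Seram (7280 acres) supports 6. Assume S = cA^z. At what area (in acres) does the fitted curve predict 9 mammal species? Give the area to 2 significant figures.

39000 acres

z = ln(6/3) / ln(7280/410) = 0.6931 / 2.8767 = 0.2409
c = 3 / 410^0.2409 = 3 / 4.261 = 0.704
A = (9/0.704)^(1/0.2409) ⇒ ln A = ln(12.78)/0.2409 = 10.5757
A = e^10.5757 ≈ 39170 acres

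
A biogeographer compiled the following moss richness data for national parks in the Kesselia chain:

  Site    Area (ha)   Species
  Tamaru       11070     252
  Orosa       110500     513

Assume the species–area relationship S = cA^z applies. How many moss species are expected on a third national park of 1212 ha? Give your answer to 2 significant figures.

z = ln(513/252) / ln(110500/11070) = 0.7108 / 2.3008 = 0.3090
c = 252 / 11070^0.3090 = 252 / 17.76 = 14.19
S₃ = 14.19 × 1212^0.3090 = 14.19 × 8.968 ≈ 127.2

130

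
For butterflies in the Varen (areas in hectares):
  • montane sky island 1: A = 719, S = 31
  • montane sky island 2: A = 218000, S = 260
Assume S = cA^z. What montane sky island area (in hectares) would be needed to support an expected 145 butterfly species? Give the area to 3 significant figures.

z = ln(260/31) / ln(218000/719) = 2.1267 / 5.7144 = 0.3722
c = 31 / 719^0.3722 = 31 / 11.57 = 2.68
A = (145/2.68)^(1/0.3722) ⇒ ln A = ln(54.1)/0.3722 = 10.7232
A = e^10.7232 ≈ 45397 hectares

45400 hectares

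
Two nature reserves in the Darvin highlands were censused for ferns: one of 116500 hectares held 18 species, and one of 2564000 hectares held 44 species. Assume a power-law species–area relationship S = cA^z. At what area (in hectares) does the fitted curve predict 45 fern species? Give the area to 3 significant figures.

z = ln(44/18) / ln(2564000/116500) = 0.8938 / 3.0914 = 0.2891
c = 18 / 116500^0.2891 = 18 / 29.16 = 0.6172
A = (45/0.6172)^(1/0.2891) ⇒ ln A = ln(72.9)/0.2891 = 14.8348
A = e^14.8348 ≈ 2771240 hectares

2770000 hectares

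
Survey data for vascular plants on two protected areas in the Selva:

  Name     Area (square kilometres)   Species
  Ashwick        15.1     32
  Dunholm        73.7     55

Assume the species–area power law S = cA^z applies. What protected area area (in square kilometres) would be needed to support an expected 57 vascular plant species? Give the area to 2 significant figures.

z = ln(55/32) / ln(73.7/15.1) = 0.5416 / 1.5853 = 0.3416
c = 32 / 15.1^0.3416 = 32 / 2.528 = 12.66
A = (57/12.66)^(1/0.3416) ⇒ ln A = ln(4.503)/0.3416 = 4.4046
A = e^4.4046 ≈ 81.82 square kilometres

82 square kilometres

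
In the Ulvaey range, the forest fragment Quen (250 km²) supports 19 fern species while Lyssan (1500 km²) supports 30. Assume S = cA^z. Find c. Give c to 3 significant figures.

z = ln(S₂/S₁) / ln(A₂/A₁) = ln(30/19) / ln(1500/250) = 0.4568 / 1.7918 = 0.2549
c = S₁ / A₁^z = 19 / 250^0.2549 = 19 / 4.086 = 4.65

4.65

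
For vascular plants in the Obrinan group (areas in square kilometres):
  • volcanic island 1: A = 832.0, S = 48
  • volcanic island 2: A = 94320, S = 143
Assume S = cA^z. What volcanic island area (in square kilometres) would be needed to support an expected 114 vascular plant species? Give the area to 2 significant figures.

35000 square kilometres

z = ln(143/48) / ln(94320/832) = 1.0916 / 4.7306 = 0.2308
c = 48 / 832^0.2308 = 48 / 4.719 = 10.17
A = (114/10.17)^(1/0.2308) ⇒ ln A = ln(11.21)/0.2308 = 10.4723
A = e^10.4723 ≈ 35323 square kilometres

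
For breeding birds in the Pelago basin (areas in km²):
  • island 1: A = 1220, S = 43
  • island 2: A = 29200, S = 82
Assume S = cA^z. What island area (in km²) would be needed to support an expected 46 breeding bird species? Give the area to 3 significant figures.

z = ln(82/43) / ln(29200/1220) = 0.6455 / 3.1753 = 0.2033
c = 43 / 1220^0.2033 = 43 / 4.241 = 10.14
A = (46/10.14)^(1/0.2033) ⇒ ln A = ln(4.537)/0.2033 = 7.4384
A = e^7.4384 ≈ 1700 km²

1700 km²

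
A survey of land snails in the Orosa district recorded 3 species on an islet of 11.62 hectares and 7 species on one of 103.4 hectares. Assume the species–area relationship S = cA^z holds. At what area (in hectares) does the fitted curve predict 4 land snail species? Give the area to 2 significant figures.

z = ln(7/3) / ln(103.4/11.62) = 0.8473 / 2.1859 = 0.3876
c = 3 / 11.62^0.3876 = 3 / 2.588 = 1.159
A = (4/1.159)^(1/0.3876) ⇒ ln A = ln(3.45)/0.3876 = 3.1949
A = e^3.1949 ≈ 24.41 hectares

24 hectares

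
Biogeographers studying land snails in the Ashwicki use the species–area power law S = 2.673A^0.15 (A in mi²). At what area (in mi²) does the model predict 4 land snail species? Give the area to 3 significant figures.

14.7 mi²

4 = 2.673 × A^0.15  ⇒  A^0.15 = 4/2.673 = 1.496
ln A = ln(1.496) / 0.15 = 0.4031 / 0.15 = 2.6873
A = e^2.6873 ≈ 14.69 mi²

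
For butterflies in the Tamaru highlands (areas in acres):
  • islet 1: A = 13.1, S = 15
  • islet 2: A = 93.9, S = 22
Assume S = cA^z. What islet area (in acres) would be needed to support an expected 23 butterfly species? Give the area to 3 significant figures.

z = ln(22/15) / ln(93.9/13.1) = 0.3830 / 1.9696 = 0.1945
c = 15 / 13.1^0.1945 = 15 / 1.649 = 9.096
A = (23/9.096)^(1/0.1945) ⇒ ln A = ln(2.529)/0.1945 = 4.7708
A = e^4.7708 ≈ 118 acres

118 acres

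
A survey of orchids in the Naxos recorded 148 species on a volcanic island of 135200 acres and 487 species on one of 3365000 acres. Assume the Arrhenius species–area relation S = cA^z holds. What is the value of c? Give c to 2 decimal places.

z = ln(S₂/S₁) / ln(A₂/A₁) = ln(487/148) / ln(3365000/135200) = 1.1911 / 3.2144 = 0.3705
c = S₁ / A₁^z = 148 / 135200^0.3705 = 148 / 79.65 = 1.858

1.86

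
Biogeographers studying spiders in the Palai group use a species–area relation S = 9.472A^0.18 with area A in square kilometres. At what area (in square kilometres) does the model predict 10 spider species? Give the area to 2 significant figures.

10 = 9.472 × A^0.18  ⇒  A^0.18 = 10/9.472 = 1.056
ln A = ln(1.056) / 0.18 = 0.0542 / 0.18 = 0.3014
A = e^0.3014 ≈ 1.352 square kilometres

1.4 square kilometres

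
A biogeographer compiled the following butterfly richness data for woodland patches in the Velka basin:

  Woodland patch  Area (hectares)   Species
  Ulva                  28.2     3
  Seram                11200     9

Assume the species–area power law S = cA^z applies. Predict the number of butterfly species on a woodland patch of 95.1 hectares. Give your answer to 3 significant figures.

z = ln(9/3) / ln(11200/28.2) = 1.0986 / 5.9843 = 0.1836
c = 3 / 28.2^0.1836 = 3 / 1.846 = 1.625
S₃ = 1.625 × 95.1^0.1836 = 1.625 × 2.308 ≈ 3.75

3.75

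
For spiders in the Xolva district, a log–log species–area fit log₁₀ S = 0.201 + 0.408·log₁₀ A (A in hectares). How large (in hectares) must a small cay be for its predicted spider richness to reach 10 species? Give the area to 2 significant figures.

10 = 1.589 × A^0.408  ⇒  A^0.408 = 10/1.589 = 6.295
ln A = ln(6.295) / 0.408 = 1.8398 / 0.408 = 4.5092
A = e^4.5092 ≈ 90.85 hectares

91 hectares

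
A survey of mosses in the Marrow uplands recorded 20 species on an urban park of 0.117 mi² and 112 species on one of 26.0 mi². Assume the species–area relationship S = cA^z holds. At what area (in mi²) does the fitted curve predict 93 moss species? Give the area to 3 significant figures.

z = ln(112/20) / ln(26/0.117) = 1.7228 / 5.4037 = 0.3188
c = 20 / 0.117^0.3188 = 20 / 0.5046 = 39.64
A = (93/39.64)^(1/0.3188) ⇒ ln A = ln(2.346)/0.3188 = 2.6750
A = e^2.6750 ≈ 14.51 mi²

14.5 mi²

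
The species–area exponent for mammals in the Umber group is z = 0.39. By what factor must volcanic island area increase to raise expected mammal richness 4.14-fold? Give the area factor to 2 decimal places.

38.20

(A₂/A₁)^0.39 = 4.14, so A₂/A₁ = 4.14^(1/0.39) = 4.14^2.564
ln(A₂/A₁) = ln 4.14 / 0.39 = 1.4207 / 0.39 = 3.6428
A₂/A₁ = e^3.6428 ≈ 38.2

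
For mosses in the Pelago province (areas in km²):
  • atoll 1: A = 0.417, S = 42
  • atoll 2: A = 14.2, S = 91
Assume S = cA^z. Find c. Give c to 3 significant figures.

z = ln(S₂/S₁) / ln(A₂/A₁) = ln(91/42) / ln(14.2/0.417) = 0.7732 / 3.5279 = 0.2192
c = S₁ / A₁^z = 42 / 0.417^0.2192 = 42 / 0.8256 = 50.87

50.9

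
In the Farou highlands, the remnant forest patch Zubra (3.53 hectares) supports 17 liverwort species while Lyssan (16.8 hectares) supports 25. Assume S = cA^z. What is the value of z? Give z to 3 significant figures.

Taking logs: ln S = ln c + z ln A, so z = (ln S₂ − ln S₁)/(ln A₂ − ln A₁).
z = ln(25/17) / ln(16.8/3.53) = ln(1.471) / ln(4.759) = 0.3857 / 1.5601 = 0.2472

0.247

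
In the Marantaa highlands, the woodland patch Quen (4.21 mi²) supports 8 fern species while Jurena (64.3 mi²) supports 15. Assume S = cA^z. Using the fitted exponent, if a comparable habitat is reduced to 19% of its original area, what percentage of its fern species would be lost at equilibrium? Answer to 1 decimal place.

31.8%

z = ln(15/8) / ln(64.3/4.21) = 0.6286 / 2.7261 = 0.2306
S_new/S_old = (A_new/A_old)^z = 0.19^0.2306 = exp(0.2306 × -1.6607) = 0.6818
Fraction lost = 1 − 0.6818 = 0.3182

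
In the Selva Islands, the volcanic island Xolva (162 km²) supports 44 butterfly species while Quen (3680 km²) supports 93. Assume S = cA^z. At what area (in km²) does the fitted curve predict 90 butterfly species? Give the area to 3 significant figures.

z = ln(93/44) / ln(3680/162) = 0.7484 / 3.1231 = 0.2396
c = 44 / 162^0.2396 = 44 / 3.384 = 13
A = (90/13)^(1/0.2396) ⇒ ln A = ln(6.923)/0.2396 = 8.0738
A = e^8.0738 ≈ 3209 km²

3210 km²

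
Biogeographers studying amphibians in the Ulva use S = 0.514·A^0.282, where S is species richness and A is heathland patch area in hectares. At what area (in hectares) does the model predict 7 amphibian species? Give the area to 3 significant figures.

10500 hectares

7 = 0.514 × A^0.282  ⇒  A^0.282 = 7/0.514 = 13.62
ln A = ln(13.62) / 0.282 = 2.6114 / 0.282 = 9.2604
A = e^9.2604 ≈ 10514 hectares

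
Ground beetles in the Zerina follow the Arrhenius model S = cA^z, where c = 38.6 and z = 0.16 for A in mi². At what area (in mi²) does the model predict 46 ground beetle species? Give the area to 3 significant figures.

46 = 38.6 × A^0.16  ⇒  A^0.16 = 46/38.6 = 1.192
ln A = ln(1.192) / 0.16 = 0.1754 / 0.16 = 1.0962
A = e^1.0962 ≈ 2.993 mi²

2.99 mi²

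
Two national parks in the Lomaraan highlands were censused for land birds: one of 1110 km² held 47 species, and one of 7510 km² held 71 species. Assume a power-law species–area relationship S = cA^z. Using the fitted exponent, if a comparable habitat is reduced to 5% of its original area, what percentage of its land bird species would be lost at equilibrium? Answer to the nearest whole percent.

z = ln(71/47) / ln(7510/1110) = 0.4125 / 1.9119 = 0.2158
S_new/S_old = (A_new/A_old)^z = 0.05^0.2158 = exp(0.2158 × -2.9957) = 0.5239
Fraction lost = 1 − 0.5239 = 0.4761

48%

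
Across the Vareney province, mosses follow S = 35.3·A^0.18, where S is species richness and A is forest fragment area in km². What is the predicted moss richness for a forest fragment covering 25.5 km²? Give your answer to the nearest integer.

63

S = 35.3 × 25.5^0.18 = 35.3 × 1.791 ≈ 63.23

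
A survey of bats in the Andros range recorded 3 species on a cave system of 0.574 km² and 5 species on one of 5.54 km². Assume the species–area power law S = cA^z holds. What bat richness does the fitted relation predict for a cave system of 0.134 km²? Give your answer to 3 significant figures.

2.16

z = ln(5/3) / ln(5.54/0.574) = 0.5108 / 2.2671 = 0.2253
c = 3 / 0.574^0.2253 = 3 / 0.8824 = 3.4
S₃ = 3.4 × 0.134^0.2253 = 3.4 × 0.6358 ≈ 2.162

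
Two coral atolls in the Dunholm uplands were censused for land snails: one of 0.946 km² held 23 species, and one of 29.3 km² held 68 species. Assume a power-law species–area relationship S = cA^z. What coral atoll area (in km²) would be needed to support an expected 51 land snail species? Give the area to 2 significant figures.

12 km²

z = ln(68/23) / ln(29.3/0.946) = 1.0840 / 3.4331 = 0.3158
c = 23 / 0.946^0.3158 = 23 / 0.9826 = 23.41
A = (51/23.41)^(1/0.3158) ⇒ ln A = ln(2.179)/0.3158 = 2.4665
A = e^2.4665 ≈ 11.78 km²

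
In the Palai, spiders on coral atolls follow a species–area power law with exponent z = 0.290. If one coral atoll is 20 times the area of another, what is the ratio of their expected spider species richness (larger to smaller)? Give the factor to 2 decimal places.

S₂/S₁ = (A₂/A₁)^z = 20^0.29
ln(S₂/S₁) = 0.29 × ln 20 = 0.29 × 2.9957 = 0.8688
S₂/S₁ = e^0.8688 ≈ 2.384

2.38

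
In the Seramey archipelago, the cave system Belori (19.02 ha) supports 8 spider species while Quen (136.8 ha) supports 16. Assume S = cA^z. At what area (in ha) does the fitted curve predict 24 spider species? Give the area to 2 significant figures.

z = ln(16/8) / ln(136.8/19.02) = 0.6931 / 1.9730 = 0.3513
c = 8 / 19.02^0.3513 = 8 / 2.814 = 2.842
A = (24/2.842)^(1/0.3513) ⇒ ln A = ln(8.443)/0.3513 = 6.0727
A = e^6.0727 ≈ 433.8 ha

430 ha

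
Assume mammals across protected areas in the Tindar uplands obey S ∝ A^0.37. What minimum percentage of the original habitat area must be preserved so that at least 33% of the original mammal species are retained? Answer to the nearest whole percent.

5%

Need (A_new/A_old)^0.37 = 0.33, so A_new/A_old = 0.33^(1/0.37) = 0.33^2.703
ln(A_new/A_old) = ln 0.33 / 0.37 = -1.1087 / 0.37 = -2.9964
A_new/A_old = e^-2.9964 ≈ 0.04997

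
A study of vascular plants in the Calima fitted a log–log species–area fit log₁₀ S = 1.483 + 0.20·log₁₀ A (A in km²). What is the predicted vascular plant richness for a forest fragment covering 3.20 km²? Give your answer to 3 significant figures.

S = 30.41 × 3.2^0.2
ln S = ln 30.41 + 0.2 × ln 3.2 = 3.4147 + 0.2 × 1.1632 = 3.6474
S = e^3.6474 ≈ 38.37

38.4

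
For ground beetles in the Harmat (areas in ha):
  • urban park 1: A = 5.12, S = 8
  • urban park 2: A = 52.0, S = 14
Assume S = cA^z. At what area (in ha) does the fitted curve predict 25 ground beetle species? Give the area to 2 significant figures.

z = ln(14/8) / ln(52/5.12) = 0.5596 / 2.3181 = 0.2414
c = 8 / 5.12^0.2414 = 8 / 1.483 = 5.393
A = (25/5.393)^(1/0.2414) ⇒ ln A = ln(4.635)/0.2414 = 6.3530
A = e^6.3530 ≈ 574.2 ha

570 ha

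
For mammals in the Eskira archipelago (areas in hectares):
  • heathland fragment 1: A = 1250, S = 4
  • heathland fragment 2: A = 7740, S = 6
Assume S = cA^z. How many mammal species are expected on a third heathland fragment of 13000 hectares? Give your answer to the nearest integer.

z = ln(6/4) / ln(7740/1250) = 0.4055 / 1.8233 = 0.2224
c = 4 / 1250^0.2224 = 4 / 4.883 = 0.8191
S₃ = 0.8191 × 13000^0.2224 = 0.8191 × 8.22 ≈ 6.733

7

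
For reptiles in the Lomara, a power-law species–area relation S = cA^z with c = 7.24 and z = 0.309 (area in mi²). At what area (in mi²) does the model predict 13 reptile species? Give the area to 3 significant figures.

6.65 mi²

13 = 7.24 × A^0.309  ⇒  A^0.309 = 13/7.24 = 1.796
ln A = ln(1.796) / 0.309 = 0.5853 / 0.309 = 1.8943
A = e^1.8943 ≈ 6.648 mi²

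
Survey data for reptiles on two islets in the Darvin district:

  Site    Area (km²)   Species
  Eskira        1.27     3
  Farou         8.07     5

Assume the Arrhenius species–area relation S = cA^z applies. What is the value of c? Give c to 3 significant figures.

z = ln(S₂/S₁) / ln(A₂/A₁) = ln(5/3) / ln(8.07/1.27) = 0.5108 / 1.8491 = 0.2763
c = S₁ / A₁^z = 3 / 1.27^0.2763 = 3 / 1.068 = 2.808

2.81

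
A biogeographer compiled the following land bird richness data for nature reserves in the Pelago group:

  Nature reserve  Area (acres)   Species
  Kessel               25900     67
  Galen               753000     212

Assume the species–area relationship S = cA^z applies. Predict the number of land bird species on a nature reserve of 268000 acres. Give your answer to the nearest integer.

149

z = ln(212/67) / ln(753000/25900) = 1.1519 / 3.3698 = 0.3418
c = 67 / 25900^0.3418 = 67 / 32.25 = 2.077
S₃ = 2.077 × 268000^0.3418 = 2.077 × 71.69 ≈ 148.9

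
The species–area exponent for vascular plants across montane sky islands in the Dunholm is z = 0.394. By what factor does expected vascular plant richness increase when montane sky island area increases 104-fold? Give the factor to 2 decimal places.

6.23

S₂/S₁ = (A₂/A₁)^z = 104^0.394
ln(S₂/S₁) = 0.394 × ln 104 = 0.394 × 4.6444 = 1.8299
S₂/S₁ = e^1.8299 ≈ 6.233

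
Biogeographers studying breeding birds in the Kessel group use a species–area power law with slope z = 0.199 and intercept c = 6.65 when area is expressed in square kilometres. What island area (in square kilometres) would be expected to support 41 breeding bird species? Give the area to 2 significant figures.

41 = 6.65 × A^0.199  ⇒  A^0.199 = 41/6.65 = 6.165
ln A = ln(6.165) / 0.199 = 1.8190 / 0.199 = 9.1405
A = e^9.1405 ≈ 9325 square kilometres

9300 square kilometres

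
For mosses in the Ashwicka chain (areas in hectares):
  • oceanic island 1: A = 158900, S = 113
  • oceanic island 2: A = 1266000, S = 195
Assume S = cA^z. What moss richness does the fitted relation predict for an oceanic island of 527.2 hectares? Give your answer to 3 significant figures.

25.2

z = ln(195/113) / ln(1266000/158900) = 0.5456 / 2.0753 = 0.2629
c = 113 / 158900^0.2629 = 113 / 23.3 = 4.849
S₃ = 4.849 × 527.2^0.2629 = 4.849 × 5.195 ≈ 25.19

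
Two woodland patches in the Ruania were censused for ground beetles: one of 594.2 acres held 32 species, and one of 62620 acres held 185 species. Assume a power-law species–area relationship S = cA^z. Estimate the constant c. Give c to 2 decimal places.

z = ln(S₂/S₁) / ln(A₂/A₁) = ln(185/32) / ln(62620/594.2) = 1.7546 / 4.6576 = 0.3767
c = S₁ / A₁^z = 32 / 594.2^0.3767 = 32 / 11.09 = 2.885

2.89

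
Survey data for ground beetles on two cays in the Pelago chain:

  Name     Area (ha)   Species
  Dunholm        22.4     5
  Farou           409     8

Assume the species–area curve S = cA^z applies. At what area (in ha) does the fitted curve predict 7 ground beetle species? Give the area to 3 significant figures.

z = ln(8/5) / ln(409/22.4) = 0.4700 / 2.9047 = 0.1618
c = 5 / 22.4^0.1618 = 5 / 1.654 = 3.023
A = (7/3.023)^(1/0.1618) ⇒ ln A = ln(2.315)/0.1618 = 5.1885
A = e^5.1885 ≈ 179.2 ha

179 ha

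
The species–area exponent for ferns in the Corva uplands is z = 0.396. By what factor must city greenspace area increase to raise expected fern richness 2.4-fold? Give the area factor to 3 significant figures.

(A₂/A₁)^0.396 = 2.4, so A₂/A₁ = 2.4^(1/0.396) = 2.4^2.525
ln(A₂/A₁) = ln 2.4 / 0.396 = 0.8755 / 0.396 = 2.2108
A₂/A₁ = e^2.2108 ≈ 9.123

9.12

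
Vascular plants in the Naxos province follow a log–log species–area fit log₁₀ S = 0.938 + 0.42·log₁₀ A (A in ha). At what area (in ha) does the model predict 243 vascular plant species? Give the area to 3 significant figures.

2800 ha

243 = 8.67 × A^0.42  ⇒  A^0.42 = 243/8.67 = 28.03
ln A = ln(28.03) / 0.42 = 3.3332 / 0.42 = 7.9363
A = e^7.9363 ≈ 2797 ha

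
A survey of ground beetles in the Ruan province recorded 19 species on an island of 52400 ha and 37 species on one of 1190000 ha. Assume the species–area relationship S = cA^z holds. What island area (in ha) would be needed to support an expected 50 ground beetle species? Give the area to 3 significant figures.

4880000 ha

z = ln(37/19) / ln(1190000/52400) = 0.6665 / 3.1228 = 0.2134
c = 19 / 52400^0.2134 = 19 / 10.17 = 1.869
A = (50/1.869)^(1/0.2134) ⇒ ln A = ln(26.76)/0.2134 = 15.4003
A = e^15.4003 ≈ 4878257 ha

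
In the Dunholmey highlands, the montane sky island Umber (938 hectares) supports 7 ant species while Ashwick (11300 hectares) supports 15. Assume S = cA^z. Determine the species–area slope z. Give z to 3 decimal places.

0.306

Taking logs: ln S = ln c + z ln A, so z = (ln S₂ − ln S₁)/(ln A₂ − ln A₁).
z = ln(15/7) / ln(11300/938) = ln(2.143) / ln(12.05) = 0.7621 / 2.4888 = 0.3062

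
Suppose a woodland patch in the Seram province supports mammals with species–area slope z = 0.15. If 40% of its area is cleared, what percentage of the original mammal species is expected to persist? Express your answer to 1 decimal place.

92.6%

S_new/S_old = (A_new/A_old)^z = 0.6^0.15
= exp(0.15 × ln 0.6) = exp(0.15 × -0.5108) = exp(-0.0766) ≈ 0.9262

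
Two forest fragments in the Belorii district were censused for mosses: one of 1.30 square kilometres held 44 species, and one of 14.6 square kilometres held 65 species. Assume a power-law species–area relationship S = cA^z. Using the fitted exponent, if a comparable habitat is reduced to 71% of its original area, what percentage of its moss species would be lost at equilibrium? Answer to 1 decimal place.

z = ln(65/44) / ln(14.6/1.3) = 0.3902 / 2.4187 = 0.1613
S_new/S_old = (A_new/A_old)^z = 0.71^0.1613 = exp(0.1613 × -0.3425) = 0.9462
Fraction lost = 1 − 0.9462 = 0.05375

5.4%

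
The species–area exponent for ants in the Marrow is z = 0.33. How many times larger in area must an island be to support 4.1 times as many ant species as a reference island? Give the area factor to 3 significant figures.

71.9

(A₂/A₁)^0.33 = 4.1, so A₂/A₁ = 4.1^(1/0.33) = 4.1^3.03
ln(A₂/A₁) = ln 4.1 / 0.33 = 1.4110 / 0.33 = 4.2757
A₂/A₁ = e^4.2757 ≈ 71.93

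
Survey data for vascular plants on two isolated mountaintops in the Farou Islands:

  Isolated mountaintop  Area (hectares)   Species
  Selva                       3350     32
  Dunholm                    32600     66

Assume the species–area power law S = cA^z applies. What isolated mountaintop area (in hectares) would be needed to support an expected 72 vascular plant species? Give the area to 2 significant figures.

z = ln(66/32) / ln(32600/3350) = 0.7239 / 2.2754 = 0.3182
c = 32 / 3350^0.3182 = 32 / 13.23 = 2.419
A = (72/2.419)^(1/0.3182) ⇒ ln A = ln(29.76)/0.3182 = 10.6656
A = e^10.6656 ≈ 42854 hectares

43000 hectares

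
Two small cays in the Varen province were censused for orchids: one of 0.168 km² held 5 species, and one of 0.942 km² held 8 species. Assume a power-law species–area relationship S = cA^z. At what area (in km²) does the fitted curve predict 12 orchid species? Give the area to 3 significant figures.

z = ln(8/5) / ln(0.942/0.168) = 0.4700 / 1.7240 = 0.2726
c = 5 / 0.168^0.2726 = 5 / 0.6149 = 8.131
A = (12/8.131)^(1/0.2726) ⇒ ln A = ln(1.476)/0.2726 = 1.4276
A = e^1.4276 ≈ 4.168 km²

4.17 km²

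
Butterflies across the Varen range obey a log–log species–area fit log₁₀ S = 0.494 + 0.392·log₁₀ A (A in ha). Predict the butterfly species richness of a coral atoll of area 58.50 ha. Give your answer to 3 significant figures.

15.4

S = 3.119 × 58.5^0.392
ln S = ln 3.119 + 0.392 × ln 58.5 = 1.1375 + 0.392 × 4.0690 = 2.7325
S = e^2.7325 ≈ 15.37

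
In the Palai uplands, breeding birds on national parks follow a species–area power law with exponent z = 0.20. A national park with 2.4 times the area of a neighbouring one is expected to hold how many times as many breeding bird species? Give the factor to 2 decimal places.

1.19

S₂/S₁ = (A₂/A₁)^z = 2.4^0.2
ln(S₂/S₁) = 0.2 × ln 2.4 = 0.2 × 0.8755 = 0.1751
S₂/S₁ = e^0.1751 ≈ 1.191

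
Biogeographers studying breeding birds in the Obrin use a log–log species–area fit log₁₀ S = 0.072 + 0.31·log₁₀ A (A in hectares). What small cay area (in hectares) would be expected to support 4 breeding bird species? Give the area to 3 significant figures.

4 = 1.18 × A^0.31  ⇒  A^0.31 = 4/1.18 = 3.389
ln A = ln(3.389) / 0.31 = 1.2205 / 0.31 = 3.9371
A = e^3.9371 ≈ 51.27 hectares

51.3 hectares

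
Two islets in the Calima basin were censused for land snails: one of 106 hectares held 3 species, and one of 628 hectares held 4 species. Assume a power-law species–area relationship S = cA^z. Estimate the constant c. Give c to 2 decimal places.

z = ln(S₂/S₁) / ln(A₂/A₁) = ln(4/3) / ln(628/106) = 0.2877 / 1.7791 = 0.1617
c = S₁ / A₁^z = 3 / 106^0.1617 = 3 / 2.126 = 1.411

1.41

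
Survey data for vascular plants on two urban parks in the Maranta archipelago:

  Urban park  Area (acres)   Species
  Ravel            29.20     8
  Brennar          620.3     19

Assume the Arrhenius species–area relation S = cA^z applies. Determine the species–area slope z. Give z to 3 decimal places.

Taking logs: ln S = ln c + z ln A, so z = (ln S₂ − ln S₁)/(ln A₂ − ln A₁).
z = ln(19/8) / ln(620.3/29.2) = ln(2.375) / ln(21.24) = 0.8650 / 3.0560 = 0.2830

0.283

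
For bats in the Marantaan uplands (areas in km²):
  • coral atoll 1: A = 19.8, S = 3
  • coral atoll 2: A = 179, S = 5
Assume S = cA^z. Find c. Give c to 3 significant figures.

1.50

z = ln(S₂/S₁) / ln(A₂/A₁) = ln(5/3) / ln(179/19.8) = 0.5108 / 2.2017 = 0.2320
c = S₁ / A₁^z = 3 / 19.8^0.2320 = 3 / 1.999 = 1.501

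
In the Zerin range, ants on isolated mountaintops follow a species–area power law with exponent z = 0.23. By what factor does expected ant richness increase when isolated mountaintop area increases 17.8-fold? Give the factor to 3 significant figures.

S₂/S₁ = (A₂/A₁)^z = 17.8^0.23
ln(S₂/S₁) = 0.23 × ln 17.8 = 0.23 × 2.8792 = 0.6622
S₂/S₁ = e^0.6622 ≈ 1.939

1.94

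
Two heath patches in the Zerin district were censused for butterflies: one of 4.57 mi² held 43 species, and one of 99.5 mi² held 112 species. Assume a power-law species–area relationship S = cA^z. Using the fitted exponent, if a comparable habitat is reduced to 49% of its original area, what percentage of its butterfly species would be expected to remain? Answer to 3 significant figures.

80.1%

z = ln(112/43) / ln(99.5/4.57) = 0.9573 / 3.0806 = 0.3107
S_new/S_old = (A_new/A_old)^z = 0.49^0.3107 = exp(0.3107 × -0.7133) = 0.8012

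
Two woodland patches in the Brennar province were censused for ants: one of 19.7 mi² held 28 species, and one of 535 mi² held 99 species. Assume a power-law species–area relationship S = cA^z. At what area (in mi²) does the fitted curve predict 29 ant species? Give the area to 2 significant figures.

z = ln(99/28) / ln(535/19.7) = 1.2629 / 3.3016 = 0.3825
c = 28 / 19.7^0.3825 = 28 / 3.127 = 8.954
A = (29/8.954)^(1/0.3825) ⇒ ln A = ln(3.239)/0.3825 = 3.0724
A = e^3.0724 ≈ 21.59 mi²

22 mi²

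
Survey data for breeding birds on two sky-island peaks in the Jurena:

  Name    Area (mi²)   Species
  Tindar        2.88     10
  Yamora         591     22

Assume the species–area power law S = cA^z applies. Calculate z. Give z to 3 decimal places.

Taking logs: ln S = ln c + z ln A, so z = (ln S₂ − ln S₁)/(ln A₂ − ln A₁).
z = ln(22/10) / ln(591/2.88) = ln(2.2) / ln(205.2) = 0.7885 / 5.3240 = 0.1481

0.148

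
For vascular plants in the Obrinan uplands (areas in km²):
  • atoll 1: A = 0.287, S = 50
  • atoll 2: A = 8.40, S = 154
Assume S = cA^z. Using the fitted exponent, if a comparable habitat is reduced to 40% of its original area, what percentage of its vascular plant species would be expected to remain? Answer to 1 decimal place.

z = ln(154/50) / ln(8.4/0.287) = 1.1249 / 3.3765 = 0.3332
S_new/S_old = (A_new/A_old)^z = 0.4^0.3332 = exp(0.3332 × -0.9163) = 0.7369

73.7%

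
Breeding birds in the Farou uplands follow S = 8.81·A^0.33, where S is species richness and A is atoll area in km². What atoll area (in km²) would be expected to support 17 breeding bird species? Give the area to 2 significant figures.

7.3 km²

17 = 8.81 × A^0.33  ⇒  A^0.33 = 17/8.81 = 1.93
ln A = ln(1.93) / 0.33 = 0.6573 / 0.33 = 1.9919
A = e^1.9919 ≈ 7.329 km²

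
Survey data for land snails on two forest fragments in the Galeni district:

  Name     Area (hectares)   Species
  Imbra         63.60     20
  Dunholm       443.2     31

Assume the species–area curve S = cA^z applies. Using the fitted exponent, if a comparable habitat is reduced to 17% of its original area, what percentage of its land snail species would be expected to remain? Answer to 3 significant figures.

z = ln(31/20) / ln(443.2/63.6) = 0.4383 / 1.9414 = 0.2257
S_new/S_old = (A_new/A_old)^z = 0.17^0.2257 = exp(0.2257 × -1.7720) = 0.6703

67.0%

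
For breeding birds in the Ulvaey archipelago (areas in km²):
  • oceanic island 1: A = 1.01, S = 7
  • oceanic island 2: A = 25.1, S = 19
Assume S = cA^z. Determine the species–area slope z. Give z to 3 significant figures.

0.311

Taking logs: ln S = ln c + z ln A, so z = (ln S₂ − ln S₁)/(ln A₂ − ln A₁).
z = ln(19/7) / ln(25.1/1.01) = ln(2.714) / ln(24.85) = 0.9985 / 3.2129 = 0.3108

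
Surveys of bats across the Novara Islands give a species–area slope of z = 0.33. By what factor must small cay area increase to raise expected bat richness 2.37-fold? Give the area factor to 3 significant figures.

(A₂/A₁)^0.33 = 2.37, so A₂/A₁ = 2.37^(1/0.33) = 2.37^3.03
ln(A₂/A₁) = ln 2.37 / 0.33 = 0.8629 / 0.33 = 2.6148
A₂/A₁ = e^2.6148 ≈ 13.66

13.7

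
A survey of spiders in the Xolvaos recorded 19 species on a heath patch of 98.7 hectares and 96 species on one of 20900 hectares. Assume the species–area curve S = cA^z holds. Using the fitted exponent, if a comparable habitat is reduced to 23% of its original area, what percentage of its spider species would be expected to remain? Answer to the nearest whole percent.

64%

z = ln(96/19) / ln(20900/98.7) = 1.6199 / 5.3554 = 0.3025
S_new/S_old = (A_new/A_old)^z = 0.23^0.3025 = exp(0.3025 × -1.4697) = 0.6411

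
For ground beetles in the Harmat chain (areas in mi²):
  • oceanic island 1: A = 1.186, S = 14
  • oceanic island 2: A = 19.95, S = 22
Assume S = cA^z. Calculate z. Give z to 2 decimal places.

0.16

Taking logs: ln S = ln c + z ln A, so z = (ln S₂ − ln S₁)/(ln A₂ − ln A₁).
z = ln(22/14) / ln(19.95/1.186) = ln(1.571) / ln(16.82) = 0.4520 / 2.8226 = 0.1601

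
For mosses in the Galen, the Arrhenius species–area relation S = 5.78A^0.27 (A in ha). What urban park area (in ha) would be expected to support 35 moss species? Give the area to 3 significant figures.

789 ha

35 = 5.78 × A^0.27  ⇒  A^0.27 = 35/5.78 = 6.055
ln A = ln(6.055) / 0.27 = 1.8009 / 0.27 = 6.6702
A = e^6.6702 ≈ 788.5 ha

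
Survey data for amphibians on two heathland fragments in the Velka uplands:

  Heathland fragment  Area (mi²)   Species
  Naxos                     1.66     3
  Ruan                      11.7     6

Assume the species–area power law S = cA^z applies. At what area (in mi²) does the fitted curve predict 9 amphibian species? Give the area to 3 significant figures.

36.7 mi²

z = ln(6/3) / ln(11.7/1.66) = 0.6931 / 1.9528 = 0.3550
c = 3 / 1.66^0.3550 = 3 / 1.197 = 2.506
A = (9/2.506)^(1/0.3550) ⇒ ln A = ln(3.591)/0.3550 = 3.6019
A = e^3.6019 ≈ 36.67 mi²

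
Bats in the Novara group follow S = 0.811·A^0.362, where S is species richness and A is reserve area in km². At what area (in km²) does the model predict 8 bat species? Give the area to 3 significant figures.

557 km²

8 = 0.811 × A^0.362  ⇒  A^0.362 = 8/0.811 = 9.864
ln A = ln(9.864) / 0.362 = 2.2889 / 0.362 = 6.3230
A = e^6.3230 ≈ 557.2 km²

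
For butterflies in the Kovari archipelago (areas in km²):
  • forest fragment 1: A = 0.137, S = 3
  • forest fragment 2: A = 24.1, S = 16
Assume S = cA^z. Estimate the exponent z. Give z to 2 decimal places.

Taking logs: ln S = ln c + z ln A, so z = (ln S₂ − ln S₁)/(ln A₂ − ln A₁).
z = ln(16/3) / ln(24.1/0.137) = ln(5.333) / ln(175.9) = 1.6740 / 5.1700 = 0.3238

0.32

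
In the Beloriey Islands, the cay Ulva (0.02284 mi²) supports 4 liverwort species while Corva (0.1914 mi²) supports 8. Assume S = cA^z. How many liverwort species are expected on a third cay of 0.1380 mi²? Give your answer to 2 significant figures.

z = ln(8/4) / ln(0.1914/0.02284) = 0.6931 / 2.1259 = 0.3261
c = 4 / 0.02284^0.3261 = 4 / 0.2916 = 13.72
S₃ = 13.72 × 0.138^0.3261 = 13.72 × 0.5243 ≈ 7.191

7.2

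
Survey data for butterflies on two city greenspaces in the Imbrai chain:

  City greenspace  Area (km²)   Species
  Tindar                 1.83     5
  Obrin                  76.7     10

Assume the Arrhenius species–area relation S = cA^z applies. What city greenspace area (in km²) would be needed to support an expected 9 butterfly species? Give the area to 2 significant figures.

z = ln(10/5) / ln(76.7/1.83) = 0.6931 / 3.7356 = 0.1856
c = 5 / 1.83^0.1856 = 5 / 1.119 = 4.47
A = (9/4.47)^(1/0.1856) ⇒ ln A = ln(2.014)/0.1856 = 3.7721
A = e^3.7721 ≈ 43.47 km²

43 km²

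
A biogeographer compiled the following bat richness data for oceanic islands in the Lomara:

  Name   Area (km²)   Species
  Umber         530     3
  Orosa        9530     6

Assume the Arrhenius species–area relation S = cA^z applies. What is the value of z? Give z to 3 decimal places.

Taking logs: ln S = ln c + z ln A, so z = (ln S₂ − ln S₁)/(ln A₂ − ln A₁).
z = ln(6/3) / ln(9530/530) = ln(2) / ln(17.98) = 0.6931 / 2.8893 = 0.2399

0.240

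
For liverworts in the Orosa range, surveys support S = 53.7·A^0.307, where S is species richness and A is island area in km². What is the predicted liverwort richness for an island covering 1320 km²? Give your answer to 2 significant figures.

490

S = 53.7 × 1320^0.307 = 53.7 × 9.079 ≈ 487.5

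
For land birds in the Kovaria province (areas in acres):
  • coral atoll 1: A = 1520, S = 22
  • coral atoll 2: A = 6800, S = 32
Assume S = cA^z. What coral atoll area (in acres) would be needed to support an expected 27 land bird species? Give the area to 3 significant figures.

z = ln(32/22) / ln(6800/1520) = 0.3747 / 1.4982 = 0.2501
c = 22 / 1520^0.2501 = 22 / 6.248 = 3.521
A = (27/3.521)^(1/0.2501) ⇒ ln A = ln(7.668)/0.2501 = 8.1453
A = e^8.1453 ≈ 3447 acres

3450 acres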